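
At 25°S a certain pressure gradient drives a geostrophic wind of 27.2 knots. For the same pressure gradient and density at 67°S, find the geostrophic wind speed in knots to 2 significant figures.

With the same pressure gradient and density, V_g ∝ 1/f ∝ 1/sin φ.
V₂ = V₁ · sin φ₁ / sin φ₂ = 27.2 × sin 25° / sin 67°
V₂ = 27.2 × 0.4226/0.9205 = 12 knots

12 knots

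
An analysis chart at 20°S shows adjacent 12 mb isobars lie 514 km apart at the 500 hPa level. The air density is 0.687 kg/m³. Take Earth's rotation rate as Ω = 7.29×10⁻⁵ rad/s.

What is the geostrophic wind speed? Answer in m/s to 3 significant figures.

68.1 m/s

Coriolis parameter at 20°S:
f = 2Ω sin φ = 2 × 7.29×10⁻⁵ × sin 20° = 4.99×10⁻⁵ s⁻¹
Pressure gradient: |∂P/∂n| = 1200 Pa / 514000 m = 2.33×10⁻³ Pa/m
Geostrophic balance (pressure-gradient force = Coriolis force):
V_g = (1/(fρ)) |∂P/∂n| = 2.33×10⁻³ / (4.99×10⁻⁵ × 0.687) = 68.1 m/s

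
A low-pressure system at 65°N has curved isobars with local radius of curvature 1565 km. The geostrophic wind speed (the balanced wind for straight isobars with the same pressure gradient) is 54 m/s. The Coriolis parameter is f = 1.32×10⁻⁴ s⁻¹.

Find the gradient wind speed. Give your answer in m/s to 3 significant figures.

Around a low, centrifugal force acts outward with Coriolis, so pressure-gradient force balances both:
(1/ρ)|∂P/∂n| = fV + V²/R  →  V² + fR·V − fR·V_g = 0
With fR = 1.32×10⁻⁴ × 1565×10³ m = 207 m/s:
V = [−fR + √((fR)² + 4 fR V_g)]/2 = [−207 + √(207² + 4×207×54)]/2 = 44.4 m/s
Subgeostrophic (V < V_g = 54 m/s), as expected around a low.

44.4 m/s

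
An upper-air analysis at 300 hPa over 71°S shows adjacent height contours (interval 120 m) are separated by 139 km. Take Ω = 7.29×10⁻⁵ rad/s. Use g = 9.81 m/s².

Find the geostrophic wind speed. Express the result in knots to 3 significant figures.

119 knots

Coriolis parameter at 71°S:
f = 2Ω sin φ = 2 × 7.29×10⁻⁵ × sin 71° = 1.38×10⁻⁴ s⁻¹
Height gradient: |∂Z/∂n| = 120 m / 139000 m = 8.63×10⁻⁴
On a pressure surface, geostrophic balance gives V_g = (g/f)|∂Z/∂n|:
V_g = 9.81 × 8.63×10⁻⁴ / 1.38×10⁻⁴ = 61.4 m/s
Converting: 61.4 m/s × 1.944 = 119 knots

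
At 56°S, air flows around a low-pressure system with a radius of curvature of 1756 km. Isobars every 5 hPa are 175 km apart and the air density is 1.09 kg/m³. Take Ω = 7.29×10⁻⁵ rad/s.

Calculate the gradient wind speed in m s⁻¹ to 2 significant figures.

20 m s⁻¹

Coriolis parameter at 56°S:
f = 2Ω sin φ = 2 × 7.29×10⁻⁵ × sin 56° = 1.21×10⁻⁴ s⁻¹
Pressure gradient: |∂P/∂n| = 500 Pa / 175000 m = 2.86×10⁻³ Pa/m
Geostrophic speed: V_g = |∂P/∂n|/(fρ) = 2.86×10⁻³/(1.21×10⁻⁴ × 1.09) = 21.7 m/s
Around a low, centrifugal force acts outward with Coriolis, so pressure-gradient force balances both:
(1/ρ)|∂P/∂n| = fV + V²/R  →  V² + fR·V − fR·V_g = 0
With fR = 1.21×10⁻⁴ × 1756×10³ m = 212 m/s:
V = [−fR + √((fR)² + 4 fR V_g)]/2 = [−212 + √(212² + 4×212×21.7)]/2 = 19.8 m/s
Subgeostrophic (V < V_g = 21.7 m/s), as expected around a low.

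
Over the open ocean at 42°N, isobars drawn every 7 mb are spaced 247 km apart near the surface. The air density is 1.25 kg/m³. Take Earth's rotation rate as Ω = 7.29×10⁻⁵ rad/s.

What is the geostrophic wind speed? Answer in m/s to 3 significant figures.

Coriolis parameter at 42°N:
f = 2Ω sin φ = 2 × 7.29×10⁻⁵ × sin 42° = 9.76×10⁻⁵ s⁻¹
Pressure gradient: |∂P/∂n| = 700 Pa / 247000 m = 2.83×10⁻³ Pa/m
Geostrophic balance (pressure-gradient force = Coriolis force):
V_g = (1/(fρ)) |∂P/∂n| = 2.83×10⁻³ / (9.76×10⁻⁵ × 1.25) = 23.2 m/s

23.2 m/s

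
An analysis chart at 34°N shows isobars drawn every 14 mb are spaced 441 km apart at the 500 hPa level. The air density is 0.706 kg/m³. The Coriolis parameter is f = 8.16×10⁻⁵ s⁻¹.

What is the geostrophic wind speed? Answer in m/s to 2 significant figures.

55 m/s

Pressure gradient: |∂P/∂n| = 1400 Pa / 441000 m = 3.17×10⁻³ Pa/m
Geostrophic balance (pressure-gradient force = Coriolis force):
V_g = (1/(fρ)) |∂P/∂n| = 3.17×10⁻³ / (8.16×10⁻⁵ × 0.706) = 55.1 m/s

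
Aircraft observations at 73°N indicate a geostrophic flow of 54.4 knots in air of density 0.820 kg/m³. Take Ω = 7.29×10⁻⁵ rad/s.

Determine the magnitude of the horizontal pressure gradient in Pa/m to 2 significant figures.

Coriolis parameter at 73°N:
f = 2Ω sin φ = 2 × 7.29×10⁻⁵ × sin 73° = 1.39×10⁻⁴ s⁻¹
Wind speed in SI: 54.4 knots = 28.0 m/s
Geostrophic balance rearranged: |∂P/∂n| = f ρ V_g
|∂P/∂n| = 1.39×10⁻⁴ × 0.820 × 28.0 = 3.20×10⁻³ Pa/m

3.2×10⁻³ Pa/m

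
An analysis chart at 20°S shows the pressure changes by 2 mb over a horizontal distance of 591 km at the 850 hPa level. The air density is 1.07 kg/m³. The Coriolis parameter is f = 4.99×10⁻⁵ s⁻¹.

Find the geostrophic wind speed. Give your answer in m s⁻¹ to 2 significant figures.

Pressure gradient: |∂P/∂n| = 200 Pa / 591000 m = 3.38×10⁻⁴ Pa/m
Geostrophic balance (pressure-gradient force = Coriolis force):
V_g = (1/(fρ)) |∂P/∂n| = 3.38×10⁻⁴ / (4.99×10⁻⁵ × 1.07) = 6.34 m/s

6.3 m s⁻¹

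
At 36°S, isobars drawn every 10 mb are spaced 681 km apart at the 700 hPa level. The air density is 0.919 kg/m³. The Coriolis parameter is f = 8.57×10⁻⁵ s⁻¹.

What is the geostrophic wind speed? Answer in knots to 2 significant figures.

Pressure gradient: |∂P/∂n| = 1000 Pa / 681000 m = 1.47×10⁻³ Pa/m
Geostrophic balance (pressure-gradient force = Coriolis force):
V_g = (1/(fρ)) |∂P/∂n| = 1.47×10⁻³ / (8.57×10⁻⁵ × 0.919) = 18.6 m/s
Converting: 18.6 m/s × 1.944 = 36 knots

36 knots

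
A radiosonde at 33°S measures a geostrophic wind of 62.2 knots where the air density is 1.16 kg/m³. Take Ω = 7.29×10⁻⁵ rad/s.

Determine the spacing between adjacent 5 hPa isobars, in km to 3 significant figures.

170 km

Coriolis parameter at 33°S:
f = 2Ω sin φ = 2 × 7.29×10⁻⁵ × sin 33° = 7.94×10⁻⁵ s⁻¹
Wind speed in SI: 62.2 knots = 32.0 m/s
Geostrophic balance rearranged: |∂P/∂n| = f ρ V_g
|∂P/∂n| = 7.94×10⁻⁵ × 1.16 × 32.0 = 2.95×10⁻³ Pa/m
Isobar spacing: Δn = ΔP/|∂P/∂n| = 500 Pa / 2.95×10⁻³ Pa/m = 169636 m ≈ 170 km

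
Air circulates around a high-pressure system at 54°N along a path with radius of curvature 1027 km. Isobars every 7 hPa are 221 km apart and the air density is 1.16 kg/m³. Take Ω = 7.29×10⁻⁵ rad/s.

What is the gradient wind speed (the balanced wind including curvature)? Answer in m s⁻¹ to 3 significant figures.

Coriolis parameter at 54°N:
f = 2Ω sin φ = 2 × 7.29×10⁻⁵ × sin 54° = 1.18×10⁻⁴ s⁻¹
Pressure gradient: |∂P/∂n| = 700 Pa / 221000 m = 3.17×10⁻³ Pa/m
Geostrophic speed: V_g = |∂P/∂n|/(fρ) = 3.17×10⁻³/(1.18×10⁻⁴ × 1.16) = 23.1 m/s
Around a high, pressure-gradient force acts outward with centrifugal, so Coriolis balances both:
fV = (1/ρ)|∂P/∂n| + V²/R  →  V² − fR·V + fR·V_g = 0
With fR = 1.18×10⁻⁴ × 1027×10³ m = 121 m/s:
V = [fR − √((fR)² − 4 fR V_g)]/2 = [121 − √(121² − 4×121×23.1)]/2 = 31.2 m/s
Supergeostrophic (V > V_g = 23.1 m/s), as expected around a high.

31.2 m s⁻¹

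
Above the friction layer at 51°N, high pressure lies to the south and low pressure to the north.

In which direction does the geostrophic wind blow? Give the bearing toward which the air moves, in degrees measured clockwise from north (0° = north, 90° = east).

090°

The pressure-gradient force points toward the north (bearing 000°).
Geostrophic balance: in the Northern Hemisphere the Coriolis force deflects motion to the right, so the geostrophic wind blows 90° to the right of the pressure-gradient force (low pressure on the left).
Rotating 000° by 90° clockwise gives 090° — the wind blows toward the east.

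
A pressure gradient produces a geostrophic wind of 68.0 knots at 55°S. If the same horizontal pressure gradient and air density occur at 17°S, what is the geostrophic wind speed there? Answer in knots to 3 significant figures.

With the same pressure gradient and density, V_g ∝ 1/f ∝ 1/sin φ.
V₂ = V₁ · sin φ₁ / sin φ₂ = 68.0 × sin 55° / sin 17°
V₂ = 68.0 × 0.8192/0.2924 = 191 knots

191 knots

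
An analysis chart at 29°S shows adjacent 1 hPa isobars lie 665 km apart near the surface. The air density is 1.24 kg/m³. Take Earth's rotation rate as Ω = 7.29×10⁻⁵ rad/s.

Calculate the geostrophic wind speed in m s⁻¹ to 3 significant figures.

Coriolis parameter at 29°S:
f = 2Ω sin φ = 2 × 7.29×10⁻⁵ × sin 29° = 7.07×10⁻⁵ s⁻¹
Pressure gradient: |∂P/∂n| = 100 Pa / 665000 m = 1.50×10⁻⁴ Pa/m
Geostrophic balance (pressure-gradient force = Coriolis force):
V_g = (1/(fρ)) |∂P/∂n| = 1.50×10⁻⁴ / (7.07×10⁻⁵ × 1.24) = 1.72 m/s

1.72 m s⁻¹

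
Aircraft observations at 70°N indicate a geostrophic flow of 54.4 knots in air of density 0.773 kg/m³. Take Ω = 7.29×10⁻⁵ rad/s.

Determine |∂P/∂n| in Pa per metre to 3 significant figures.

Coriolis parameter at 70°N:
f = 2Ω sin φ = 2 × 7.29×10⁻⁵ × sin 70° = 1.37×10⁻⁴ s⁻¹
Wind speed in SI: 54.4 knots = 28.0 m/s
Geostrophic balance rearranged: |∂P/∂n| = f ρ V_g
|∂P/∂n| = 1.37×10⁻⁴ × 0.773 × 28.0 = 2.96×10⁻³ Pa/m

2.96×10⁻³ Pa/m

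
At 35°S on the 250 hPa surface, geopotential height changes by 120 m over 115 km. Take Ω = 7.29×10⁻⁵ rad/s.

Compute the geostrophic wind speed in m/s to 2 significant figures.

Coriolis parameter at 35°S:
f = 2Ω sin φ = 2 × 7.29×10⁻⁵ × sin 35° = 8.36×10⁻⁵ s⁻¹
Height gradient: |∂Z/∂n| = 120 m / 115000 m = 1.04×10⁻³
On a pressure surface, geostrophic balance gives V_g = (g/f)|∂Z/∂n|:
V_g = 9.81 × 1.04×10⁻³ / 8.36×10⁻⁵ = 122 m/s

120 m/s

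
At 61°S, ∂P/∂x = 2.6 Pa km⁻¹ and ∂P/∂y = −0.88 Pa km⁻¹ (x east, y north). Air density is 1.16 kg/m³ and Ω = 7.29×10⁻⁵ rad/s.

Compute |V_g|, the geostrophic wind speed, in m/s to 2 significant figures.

19 m/s

Coriolis parameter at 61°S:
f = 2Ω sin φ = 2 × 7.29×10⁻⁵ × sin 61° = 1.28×10⁻⁴ s⁻¹
In the Southern Hemisphere f is negative: f = −1.28×10⁻⁴ s⁻¹.
Component geostrophic relations (x east, y north):
u_g = −(1/(fρ)) ∂P/∂y,  v_g = (1/(fρ)) ∂P/∂x
u_g = −(−0.88×10⁻³)/(−1.28×10⁻⁴ × 1.16) = −5.95 m/s;  v_g = (2.6×10⁻³)/(−1.28×10⁻⁴ × 1.16) = −17.6 m/s
|V_g| = √(u_g² + v_g²) = 18.6 m/s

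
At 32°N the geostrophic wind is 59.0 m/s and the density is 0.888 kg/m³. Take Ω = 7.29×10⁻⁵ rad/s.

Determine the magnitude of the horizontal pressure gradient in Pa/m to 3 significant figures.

Coriolis parameter at 32°N:
f = 2Ω sin φ = 2 × 7.29×10⁻⁵ × sin 32° = 7.73×10⁻⁵ s⁻¹
Geostrophic balance rearranged: |∂P/∂n| = f ρ V_g
|∂P/∂n| = 7.73×10⁻⁵ × 0.888 × 59.0 = 4.05×10⁻³ Pa/m

4.05×10⁻³ Pa/m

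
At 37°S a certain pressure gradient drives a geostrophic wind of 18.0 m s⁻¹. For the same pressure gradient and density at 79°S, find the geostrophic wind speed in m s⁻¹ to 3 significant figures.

With the same pressure gradient and density, V_g ∝ 1/f ∝ 1/sin φ.
V₂ = V₁ · sin φ₁ / sin φ₂ = 18.0 × sin 37° / sin 79°
V₂ = 18.0 × 0.6018/0.9816 = 11.0 m s⁻¹

11.0 m s⁻¹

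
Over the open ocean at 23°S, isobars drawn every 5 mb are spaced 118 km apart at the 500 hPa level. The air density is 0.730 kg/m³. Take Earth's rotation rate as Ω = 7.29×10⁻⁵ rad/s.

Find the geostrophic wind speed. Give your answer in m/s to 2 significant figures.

Coriolis parameter at 23°S:
f = 2Ω sin φ = 2 × 7.29×10⁻⁵ × sin 23° = 5.70×10⁻⁵ s⁻¹
Pressure gradient: |∂P/∂n| = 500 Pa / 118000 m = 4.24×10⁻³ Pa/m
Geostrophic balance (pressure-gradient force = Coriolis force):
V_g = (1/(fρ)) |∂P/∂n| = 4.24×10⁻³ / (5.70×10⁻⁵ × 0.730) = 102 m/s

100 m/s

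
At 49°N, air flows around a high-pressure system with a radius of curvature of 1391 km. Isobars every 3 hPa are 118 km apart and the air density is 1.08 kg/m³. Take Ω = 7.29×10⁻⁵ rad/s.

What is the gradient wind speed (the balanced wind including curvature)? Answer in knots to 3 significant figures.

Coriolis parameter at 49°N:
f = 2Ω sin φ = 2 × 7.29×10⁻⁵ × sin 49° = 1.10×10⁻⁴ s⁻¹
Pressure gradient: |∂P/∂n| = 300 Pa / 118000 m = 2.54×10⁻³ Pa/m
Geostrophic speed: V_g = |∂P/∂n|/(fρ) = 2.54×10⁻³/(1.10×10⁻⁴ × 1.08) = 21.4 m/s
Around a high, pressure-gradient force acts outward with centrifugal, so Coriolis balances both:
fV = (1/ρ)|∂P/∂n| + V²/R  →  V² − fR·V + fR·V_g = 0
With fR = 1.10×10⁻⁴ × 1391×10³ m = 153 m/s:
V = [fR − √((fR)² − 4 fR V_g)]/2 = [153 − √(153² − 4×153×21.4)]/2 = 25.7 m/s
Supergeostrophic (V > V_g = 21.4 m/s), as expected around a high.
Converting: 25.7 m/s × 1.944 = 50.0 knots

50.0 knots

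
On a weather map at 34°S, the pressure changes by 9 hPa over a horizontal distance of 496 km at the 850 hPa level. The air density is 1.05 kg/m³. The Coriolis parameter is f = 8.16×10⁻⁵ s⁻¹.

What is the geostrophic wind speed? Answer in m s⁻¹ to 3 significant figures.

Pressure gradient: |∂P/∂n| = 900 Pa / 496000 m = 1.81×10⁻³ Pa/m
Geostrophic balance (pressure-gradient force = Coriolis force):
V_g = (1/(fρ)) |∂P/∂n| = 1.81×10⁻³ / (8.16×10⁻⁵ × 1.05) = 21.2 m/s

21.2 m s⁻¹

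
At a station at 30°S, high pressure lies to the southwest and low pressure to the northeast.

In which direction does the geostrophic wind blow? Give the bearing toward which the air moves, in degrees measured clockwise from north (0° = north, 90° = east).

315°

The pressure-gradient force points toward the northeast (bearing 045°).
Geostrophic balance: in the Southern Hemisphere the Coriolis force deflects motion to the left, so the geostrophic wind blows 90° to the left of the pressure-gradient force (low pressure on the right).
Rotating 045° by 90° counterclockwise gives 315° — the wind blows toward the northwest.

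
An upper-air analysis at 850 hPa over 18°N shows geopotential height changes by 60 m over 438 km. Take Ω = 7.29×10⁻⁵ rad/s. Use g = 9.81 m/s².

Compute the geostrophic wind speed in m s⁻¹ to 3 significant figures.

29.8 m s⁻¹

Coriolis parameter at 18°N:
f = 2Ω sin φ = 2 × 7.29×10⁻⁵ × sin 18° = 4.51×10⁻⁵ s⁻¹
Height gradient: |∂Z/∂n| = 60 m / 438000 m = 1.37×10⁻⁴
On a pressure surface, geostrophic balance gives V_g = (g/f)|∂Z/∂n|:
V_g = 9.81 × 1.37×10⁻⁴ / 4.51×10⁻⁵ = 29.8 m/s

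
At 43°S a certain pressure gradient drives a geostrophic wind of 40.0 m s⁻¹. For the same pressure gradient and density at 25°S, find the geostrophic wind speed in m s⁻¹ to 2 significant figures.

65 m s⁻¹

With the same pressure gradient and density, V_g ∝ 1/f ∝ 1/sin φ.
V₂ = V₁ · sin φ₁ / sin φ₂ = 40.0 × sin 43° / sin 25°
V₂ = 40.0 × 0.6820/0.4226 = 65 m s⁻¹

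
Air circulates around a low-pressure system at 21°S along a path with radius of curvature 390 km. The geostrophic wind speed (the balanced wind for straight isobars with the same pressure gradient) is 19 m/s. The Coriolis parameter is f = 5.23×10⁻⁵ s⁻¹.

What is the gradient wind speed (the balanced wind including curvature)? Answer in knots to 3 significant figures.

23.3 knots

Around a low, centrifugal force acts outward with Coriolis, so pressure-gradient force balances both:
(1/ρ)|∂P/∂n| = fV + V²/R  →  V² + fR·V − fR·V_g = 0
With fR = 5.23×10⁻⁵ × 390×10³ m = 20.4 m/s:
V = [−fR + √((fR)² + 4 fR V_g)]/2 = [−20.4 + √(20.4² + 4×20.4×19)]/2 = 12 m/s
Subgeostrophic (V < V_g = 19 m/s), as expected around a low.
Converting: 12 m/s × 1.944 = 23.3 knots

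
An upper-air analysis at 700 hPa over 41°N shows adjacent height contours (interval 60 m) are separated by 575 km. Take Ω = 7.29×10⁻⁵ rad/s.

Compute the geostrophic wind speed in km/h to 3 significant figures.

38.5 km/h

Coriolis parameter at 41°N:
f = 2Ω sin φ = 2 × 7.29×10⁻⁵ × sin 41° = 9.57×10⁻⁵ s⁻¹
Height gradient: |∂Z/∂n| = 60 m / 575000 m = 1.04×10⁻⁴
On a pressure surface, geostrophic balance gives V_g = (g/f)|∂Z/∂n|:
V_g = 9.81 × 1.04×10⁻⁴ / 9.57×10⁻⁵ = 10.7 m/s
Converting: 10.7 m/s × 3.6 = 38.5 km/h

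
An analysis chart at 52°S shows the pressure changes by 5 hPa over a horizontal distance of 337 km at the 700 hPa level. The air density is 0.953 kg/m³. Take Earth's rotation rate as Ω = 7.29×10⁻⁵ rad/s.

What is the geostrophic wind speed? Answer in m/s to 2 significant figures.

Coriolis parameter at 52°S:
f = 2Ω sin φ = 2 × 7.29×10⁻⁵ × sin 52° = 1.15×10⁻⁴ s⁻¹
Pressure gradient: |∂P/∂n| = 500 Pa / 337000 m = 1.48×10⁻³ Pa/m
Geostrophic balance (pressure-gradient force = Coriolis force):
V_g = (1/(fρ)) |∂P/∂n| = 1.48×10⁻³ / (1.15×10⁻⁴ × 0.953) = 13.6 m/s

14 m/s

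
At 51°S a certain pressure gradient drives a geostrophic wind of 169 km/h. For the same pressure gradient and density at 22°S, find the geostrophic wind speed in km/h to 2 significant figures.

With the same pressure gradient and density, V_g ∝ 1/f ∝ 1/sin φ.
V₂ = V₁ · sin φ₁ / sin φ₂ = 169 × sin 51° / sin 22°
V₂ = 169 × 0.7771/0.3746 = 350 km/h

350 km/h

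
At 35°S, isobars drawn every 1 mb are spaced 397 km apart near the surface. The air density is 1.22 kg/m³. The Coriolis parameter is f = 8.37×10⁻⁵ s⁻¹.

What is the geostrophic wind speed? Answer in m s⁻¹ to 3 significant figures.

Pressure gradient: |∂P/∂n| = 100 Pa / 397000 m = 2.52×10⁻⁴ Pa/m
Geostrophic balance (pressure-gradient force = Coriolis force):
V_g = (1/(fρ)) |∂P/∂n| = 2.52×10⁻⁴ / (8.37×10⁻⁵ × 1.22) = 2.47 m/s

2.47 m s⁻¹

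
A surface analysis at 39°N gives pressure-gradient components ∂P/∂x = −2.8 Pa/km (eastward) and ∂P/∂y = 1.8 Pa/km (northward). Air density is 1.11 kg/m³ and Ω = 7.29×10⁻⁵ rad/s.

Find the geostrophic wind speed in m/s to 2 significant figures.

33 m/s

Coriolis parameter at 39°N:
f = 2Ω sin φ = 2 × 7.29×10⁻⁵ × sin 39° = 9.18×10⁻⁵ s⁻¹
Component geostrophic relations (x east, y north):
u_g = −(1/(fρ)) ∂P/∂y,  v_g = (1/(fρ)) ∂P/∂x
u_g = −(1.8×10⁻³)/(9.18×10⁻⁵ × 1.11) = −17.7 m/s;  v_g = (−2.8×10⁻³)/(9.18×10⁻⁵ × 1.11) = −27.5 m/s
|V_g| = √(u_g² + v_g²) = 32.7 m/s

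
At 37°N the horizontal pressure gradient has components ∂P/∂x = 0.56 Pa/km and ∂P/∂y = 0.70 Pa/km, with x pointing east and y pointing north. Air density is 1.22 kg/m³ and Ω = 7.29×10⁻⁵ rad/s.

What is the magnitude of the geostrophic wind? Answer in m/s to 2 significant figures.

8.4 m/s

Coriolis parameter at 37°N:
f = 2Ω sin φ = 2 × 7.29×10⁻⁵ × sin 37° = 8.77×10⁻⁵ s⁻¹
Component geostrophic relations (x east, y north):
u_g = −(1/(fρ)) ∂P/∂y,  v_g = (1/(fρ)) ∂P/∂x
u_g = −(0.70×10⁻³)/(8.77×10⁻⁵ × 1.22) = −6.54 m/s;  v_g = (0.56×10⁻³)/(8.77×10⁻⁵ × 1.22) = 5.23 m/s
|V_g| = √(u_g² + v_g²) = 8.37 m/s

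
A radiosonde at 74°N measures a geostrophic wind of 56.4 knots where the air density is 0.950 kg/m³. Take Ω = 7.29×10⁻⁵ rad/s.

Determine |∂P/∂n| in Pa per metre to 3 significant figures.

3.86×10⁻³ Pa/m

Coriolis parameter at 74°N:
f = 2Ω sin φ = 2 × 7.29×10⁻⁵ × sin 74° = 1.40×10⁻⁴ s⁻¹
Wind speed in SI: 56.4 knots = 29.0 m/s
Geostrophic balance rearranged: |∂P/∂n| = f ρ V_g
|∂P/∂n| = 1.40×10⁻⁴ × 0.950 × 29.0 = 3.86×10⁻³ Pa/m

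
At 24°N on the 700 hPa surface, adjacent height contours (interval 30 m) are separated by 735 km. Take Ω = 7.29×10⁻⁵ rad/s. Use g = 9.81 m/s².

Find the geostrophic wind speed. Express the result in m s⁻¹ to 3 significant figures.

6.75 m s⁻¹

Coriolis parameter at 24°N:
f = 2Ω sin φ = 2 × 7.29×10⁻⁵ × sin 24° = 5.93×10⁻⁵ s⁻¹
Height gradient: |∂Z/∂n| = 30 m / 735000 m = 4.08×10⁻⁵
On a pressure surface, geostrophic balance gives V_g = (g/f)|∂Z/∂n|:
V_g = 9.81 × 4.08×10⁻⁵ / 5.93×10⁻⁵ = 6.75 m/s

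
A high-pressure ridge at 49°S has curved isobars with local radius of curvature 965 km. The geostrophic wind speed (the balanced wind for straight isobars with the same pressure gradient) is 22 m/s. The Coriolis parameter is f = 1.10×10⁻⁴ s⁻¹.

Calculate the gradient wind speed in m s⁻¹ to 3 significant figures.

31.1 m s⁻¹

Around a high, pressure-gradient force acts outward with centrifugal, so Coriolis balances both:
fV = (1/ρ)|∂P/∂n| + V²/R  →  V² − fR·V + fR·V_g = 0
With fR = 1.10×10⁻⁴ × 965×10³ m = 106 m/s:
V = [fR − √((fR)² − 4 fR V_g)]/2 = [106 − √(106² − 4×106×22)]/2 = 31.1 m/s
Supergeostrophic (V > V_g = 22 m/s), as expected around a high.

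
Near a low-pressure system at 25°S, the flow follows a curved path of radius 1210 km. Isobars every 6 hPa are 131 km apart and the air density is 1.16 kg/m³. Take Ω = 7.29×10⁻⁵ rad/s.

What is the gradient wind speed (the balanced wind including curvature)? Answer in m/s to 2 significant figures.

Coriolis parameter at 25°S:
f = 2Ω sin φ = 2 × 7.29×10⁻⁵ × sin 25° = 6.16×10⁻⁵ s⁻¹
Pressure gradient: |∂P/∂n| = 600 Pa / 131000 m = 4.58×10⁻³ Pa/m
Geostrophic speed: V_g = |∂P/∂n|/(fρ) = 4.58×10⁻³/(6.16×10⁻⁵ × 1.16) = 64.1 m/s
Around a low, centrifugal force acts outward with Coriolis, so pressure-gradient force balances both:
(1/ρ)|∂P/∂n| = fV + V²/R  →  V² + fR·V − fR·V_g = 0
With fR = 6.16×10⁻⁵ × 1210×10³ m = 74.6 m/s:
V = [−fR + √((fR)² + 4 fR V_g)]/2 = [−74.6 + √(74.6² + 4×74.6×64.1)]/2 = 41.3 m/s
Subgeostrophic (V < V_g = 64.1 m/s), as expected around a low.

41 m/s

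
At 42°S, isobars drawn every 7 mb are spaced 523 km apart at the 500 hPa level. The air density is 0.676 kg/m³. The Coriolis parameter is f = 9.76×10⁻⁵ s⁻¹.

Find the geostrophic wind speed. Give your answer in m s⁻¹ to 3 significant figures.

Pressure gradient: |∂P/∂n| = 700 Pa / 523000 m = 1.34×10⁻³ Pa/m
Geostrophic balance (pressure-gradient force = Coriolis force):
V_g = (1/(fρ)) |∂P/∂n| = 1.34×10⁻³ / (9.76×10⁻⁵ × 0.676) = 20.3 m/s

20.3 m s⁻¹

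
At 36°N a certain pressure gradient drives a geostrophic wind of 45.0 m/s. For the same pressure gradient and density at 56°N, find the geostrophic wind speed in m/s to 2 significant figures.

32 m/s

With the same pressure gradient and density, V_g ∝ 1/f ∝ 1/sin φ.
V₂ = V₁ · sin φ₁ / sin φ₂ = 45.0 × sin 36° / sin 56°
V₂ = 45.0 × 0.5878/0.8290 = 32 m/s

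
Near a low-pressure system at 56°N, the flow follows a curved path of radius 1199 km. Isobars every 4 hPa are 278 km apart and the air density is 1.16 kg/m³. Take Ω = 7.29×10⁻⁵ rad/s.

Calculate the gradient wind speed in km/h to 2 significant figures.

Coriolis parameter at 56°N:
f = 2Ω sin φ = 2 × 7.29×10⁻⁵ × sin 56° = 1.21×10⁻⁴ s⁻¹
Pressure gradient: |∂P/∂n| = 400 Pa / 278000 m = 1.44×10⁻³ Pa/m
Geostrophic speed: V_g = |∂P/∂n|/(fρ) = 1.44×10⁻³/(1.21×10⁻⁴ × 1.16) = 10.3 m/s
Around a low, centrifugal force acts outward with Coriolis, so pressure-gradient force balances both:
(1/ρ)|∂P/∂n| = fV + V²/R  →  V² + fR·V − fR·V_g = 0
With fR = 1.21×10⁻⁴ × 1199×10³ m = 145 m/s:
V = [−fR + √((fR)² + 4 fR V_g)]/2 = [−145 + √(145² + 4×145×10.3)]/2 = 9.62 m/s
Subgeostrophic (V < V_g = 10.3 m/s), as expected around a low.
Converting: 9.62 m/s × 3.6 = 35 km/h

35 km/h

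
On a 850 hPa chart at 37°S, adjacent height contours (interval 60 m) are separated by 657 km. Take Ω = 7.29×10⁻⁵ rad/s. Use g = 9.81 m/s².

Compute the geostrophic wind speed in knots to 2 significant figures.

Coriolis parameter at 37°S:
f = 2Ω sin φ = 2 × 7.29×10⁻⁵ × sin 37° = 8.77×10⁻⁵ s⁻¹
Height gradient: |∂Z/∂n| = 60 m / 657000 m = 9.13×10⁻⁵
On a pressure surface, geostrophic balance gives V_g = (g/f)|∂Z/∂n|:
V_g = 9.81 × 9.13×10⁻⁵ / 8.77×10⁻⁵ = 10.2 m/s
Converting: 10.2 m/s × 1.944 = 20 knots

20 knots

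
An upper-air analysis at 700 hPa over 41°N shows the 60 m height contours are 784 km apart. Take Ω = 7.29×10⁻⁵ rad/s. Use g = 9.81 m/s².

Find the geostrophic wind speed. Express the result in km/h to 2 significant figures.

28 km/h

Coriolis parameter at 41°N:
f = 2Ω sin φ = 2 × 7.29×10⁻⁵ × sin 41° = 9.57×10⁻⁵ s⁻¹
Height gradient: |∂Z/∂n| = 60 m / 784000 m = 7.65×10⁻⁵
On a pressure surface, geostrophic balance gives V_g = (g/f)|∂Z/∂n|:
V_g = 9.81 × 7.65×10⁻⁵ / 9.57×10⁻⁵ = 7.85 m/s
Converting: 7.85 m/s × 3.6 = 28 km/h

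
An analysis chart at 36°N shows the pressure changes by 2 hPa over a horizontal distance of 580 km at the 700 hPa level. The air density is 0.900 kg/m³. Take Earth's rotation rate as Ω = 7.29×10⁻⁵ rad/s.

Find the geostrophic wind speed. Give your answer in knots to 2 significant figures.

8.7 knots

Coriolis parameter at 36°N:
f = 2Ω sin φ = 2 × 7.29×10⁻⁵ × sin 36° = 8.57×10⁻⁵ s⁻¹
Pressure gradient: |∂P/∂n| = 200 Pa / 580000 m = 3.45×10⁻⁴ Pa/m
Geostrophic balance (pressure-gradient force = Coriolis force):
V_g = (1/(fρ)) |∂P/∂n| = 3.45×10⁻⁴ / (8.57×10⁻⁵ × 0.900) = 4.47 m/s
Converting: 4.47 m/s × 1.944 = 8.7 knots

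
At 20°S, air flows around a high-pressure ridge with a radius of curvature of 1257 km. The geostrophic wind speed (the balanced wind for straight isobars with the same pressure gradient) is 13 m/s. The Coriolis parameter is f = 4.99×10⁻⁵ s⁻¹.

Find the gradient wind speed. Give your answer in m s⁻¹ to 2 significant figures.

Around a high, pressure-gradient force acts outward with centrifugal, so Coriolis balances both:
fV = (1/ρ)|∂P/∂n| + V²/R  →  V² − fR·V + fR·V_g = 0
With fR = 4.99×10⁻⁵ × 1257×10³ m = 62.7 m/s:
V = [fR − √((fR)² − 4 fR V_g)]/2 = [62.7 − √(62.7² − 4×62.7×13)]/2 = 18.4 m/s
Supergeostrophic (V > V_g = 13 m/s), as expected around a high.

18 m s⁻¹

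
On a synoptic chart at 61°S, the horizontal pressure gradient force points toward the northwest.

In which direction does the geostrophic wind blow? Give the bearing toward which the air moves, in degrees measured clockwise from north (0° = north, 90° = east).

The pressure-gradient force points toward the northwest (bearing 315°).
Geostrophic balance: in the Southern Hemisphere the Coriolis force deflects motion to the left, so the geostrophic wind blows 90° to the left of the pressure-gradient force (low pressure on the right).
Rotating 315° by 90° counterclockwise gives 225° — the wind blows toward the southwest.

225°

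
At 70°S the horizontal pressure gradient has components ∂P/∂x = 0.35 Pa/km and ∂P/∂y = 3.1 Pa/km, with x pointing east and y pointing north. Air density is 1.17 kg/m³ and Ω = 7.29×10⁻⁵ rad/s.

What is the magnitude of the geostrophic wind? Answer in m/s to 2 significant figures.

19 m/s

Coriolis parameter at 70°S:
f = 2Ω sin φ = 2 × 7.29×10⁻⁵ × sin 70° = 1.37×10⁻⁴ s⁻¹
In the Southern Hemisphere f is negative: f = −1.37×10⁻⁴ s⁻¹.
Component geostrophic relations (x east, y north):
u_g = −(1/(fρ)) ∂P/∂y,  v_g = (1/(fρ)) ∂P/∂x
u_g = −(3.1×10⁻³)/(−1.37×10⁻⁴ × 1.17) = 19.3 m/s;  v_g = (0.35×10⁻³)/(−1.37×10⁻⁴ × 1.17) = −2.18 m/s
|V_g| = √(u_g² + v_g²) = 19.5 m/s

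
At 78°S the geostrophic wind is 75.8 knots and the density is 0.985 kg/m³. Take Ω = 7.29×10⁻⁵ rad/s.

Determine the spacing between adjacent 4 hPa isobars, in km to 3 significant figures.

73.0 km

Coriolis parameter at 78°S:
f = 2Ω sin φ = 2 × 7.29×10⁻⁵ × sin 78° = 1.43×10⁻⁴ s⁻¹
Wind speed in SI: 75.8 knots = 39.0 m/s
Geostrophic balance rearranged: |∂P/∂n| = f ρ V_g
|∂P/∂n| = 1.43×10⁻⁴ × 0.985 × 39.0 = 5.48×10⁻³ Pa/m
Isobar spacing: Δn = ΔP/|∂P/∂n| = 400 Pa / 5.48×10⁻³ Pa/m = 73022 m ≈ 73.0 km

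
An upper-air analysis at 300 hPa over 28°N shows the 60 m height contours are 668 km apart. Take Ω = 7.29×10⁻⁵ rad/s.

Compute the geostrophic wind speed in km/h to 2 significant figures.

46 km/h

Coriolis parameter at 28°N:
f = 2Ω sin φ = 2 × 7.29×10⁻⁵ × sin 28° = 6.84×10⁻⁵ s⁻¹
Height gradient: |∂Z/∂n| = 60 m / 668000 m = 8.98×10⁻⁵
On a pressure surface, geostrophic balance gives V_g = (g/f)|∂Z/∂n|:
V_g = 9.81 × 8.98×10⁻⁵ / 6.84×10⁻⁵ = 12.9 m/s
Converting: 12.9 m/s × 3.6 = 46 km/h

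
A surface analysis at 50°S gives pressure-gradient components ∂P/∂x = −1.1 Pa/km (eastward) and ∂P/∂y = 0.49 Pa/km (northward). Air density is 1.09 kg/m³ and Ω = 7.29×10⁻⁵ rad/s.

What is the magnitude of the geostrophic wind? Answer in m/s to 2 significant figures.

Coriolis parameter at 50°S:
f = 2Ω sin φ = 2 × 7.29×10⁻⁵ × sin 50° = 1.12×10⁻⁴ s⁻¹
In the Southern Hemisphere f is negative: f = −1.12×10⁻⁴ s⁻¹.
Component geostrophic relations (x east, y north):
u_g = −(1/(fρ)) ∂P/∂y,  v_g = (1/(fρ)) ∂P/∂x
u_g = −(0.49×10⁻³)/(−1.12×10⁻⁴ × 1.09) = 4.02 m/s;  v_g = (−1.1×10⁻³)/(−1.12×10⁻⁴ × 1.09) = 9.04 m/s
|V_g| = √(u_g² + v_g²) = 9.89 m/s

9.9 m/s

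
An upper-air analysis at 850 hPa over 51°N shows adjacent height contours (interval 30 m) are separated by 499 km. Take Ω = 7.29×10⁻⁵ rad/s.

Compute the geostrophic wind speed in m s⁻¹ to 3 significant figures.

5.21 m s⁻¹

Coriolis parameter at 51°N:
f = 2Ω sin φ = 2 × 7.29×10⁻⁵ × sin 51° = 1.13×10⁻⁴ s⁻¹
Height gradient: |∂Z/∂n| = 30 m / 499000 m = 6.01×10⁻⁵
On a pressure surface, geostrophic balance gives V_g = (g/f)|∂Z/∂n|:
V_g = 9.81 × 6.01×10⁻⁵ / 1.13×10⁻⁴ = 5.21 m/s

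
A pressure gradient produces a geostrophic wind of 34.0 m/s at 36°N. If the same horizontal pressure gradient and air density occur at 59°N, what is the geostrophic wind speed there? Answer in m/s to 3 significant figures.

23.3 m/s

With the same pressure gradient and density, V_g ∝ 1/f ∝ 1/sin φ.
V₂ = V₁ · sin φ₁ / sin φ₂ = 34.0 × sin 36° / sin 59°
V₂ = 34.0 × 0.5878/0.8572 = 23.3 m/s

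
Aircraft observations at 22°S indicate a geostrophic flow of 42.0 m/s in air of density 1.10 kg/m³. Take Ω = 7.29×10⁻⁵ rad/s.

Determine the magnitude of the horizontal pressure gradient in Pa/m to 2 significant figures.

2.5×10⁻³ Pa/m

Coriolis parameter at 22°S:
f = 2Ω sin φ = 2 × 7.29×10⁻⁵ × sin 22° = 5.46×10⁻⁵ s⁻¹
Geostrophic balance rearranged: |∂P/∂n| = f ρ V_g
|∂P/∂n| = 5.46×10⁻⁵ × 1.10 × 42.0 = 2.52×10⁻³ Pa/m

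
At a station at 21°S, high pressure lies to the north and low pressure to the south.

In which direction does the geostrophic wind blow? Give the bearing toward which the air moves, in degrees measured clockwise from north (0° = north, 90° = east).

The pressure-gradient force points toward the south (bearing 180°).
Geostrophic balance: in the Southern Hemisphere the Coriolis force deflects motion to the left, so the geostrophic wind blows 90° to the left of the pressure-gradient force (low pressure on the right).
Rotating 180° by 90° counterclockwise gives 090° — the wind blows toward the east.

090°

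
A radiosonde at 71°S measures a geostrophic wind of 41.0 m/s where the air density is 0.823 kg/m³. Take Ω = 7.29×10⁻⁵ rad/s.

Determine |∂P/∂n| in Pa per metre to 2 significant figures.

4.7×10⁻³ Pa/m

Coriolis parameter at 71°S:
f = 2Ω sin φ = 2 × 7.29×10⁻⁵ × sin 71° = 1.38×10⁻⁴ s⁻¹
Geostrophic balance rearranged: |∂P/∂n| = f ρ V_g
|∂P/∂n| = 1.38×10⁻⁴ × 0.823 × 41.0 = 4.65×10⁻³ Pa/m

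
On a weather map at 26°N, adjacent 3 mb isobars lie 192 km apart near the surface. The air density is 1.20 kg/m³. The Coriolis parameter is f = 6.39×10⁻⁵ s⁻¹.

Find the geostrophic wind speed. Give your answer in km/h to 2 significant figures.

Pressure gradient: |∂P/∂n| = 300 Pa / 192000 m = 1.56×10⁻³ Pa/m
Geostrophic balance (pressure-gradient force = Coriolis force):
V_g = (1/(fρ)) |∂P/∂n| = 1.56×10⁻³ / (6.39×10⁻⁵ × 1.20) = 20.4 m/s
Converting: 20.4 m/s × 3.6 = 73 km/h

73 km/h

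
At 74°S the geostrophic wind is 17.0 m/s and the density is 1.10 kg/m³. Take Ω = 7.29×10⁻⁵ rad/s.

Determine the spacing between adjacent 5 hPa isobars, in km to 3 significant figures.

Coriolis parameter at 74°S:
f = 2Ω sin φ = 2 × 7.29×10⁻⁵ × sin 74° = 1.40×10⁻⁴ s⁻¹
Geostrophic balance rearranged: |∂P/∂n| = f ρ V_g
|∂P/∂n| = 1.40×10⁻⁴ × 1.10 × 17.0 = 2.62×10⁻³ Pa/m
Isobar spacing: Δn = ΔP/|∂P/∂n| = 500 Pa / 2.62×10⁻³ Pa/m = 190778 m ≈ 191 km

191 km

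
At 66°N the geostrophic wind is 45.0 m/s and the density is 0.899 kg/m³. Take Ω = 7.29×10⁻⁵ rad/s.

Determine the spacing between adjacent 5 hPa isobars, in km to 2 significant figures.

Coriolis parameter at 66°N:
f = 2Ω sin φ = 2 × 7.29×10⁻⁵ × sin 66° = 1.33×10⁻⁴ s⁻¹
Geostrophic balance rearranged: |∂P/∂n| = f ρ V_g
|∂P/∂n| = 1.33×10⁻⁴ × 0.899 × 45.0 = 5.39×10⁻³ Pa/m
Isobar spacing: Δn = ΔP/|∂P/∂n| = 500 Pa / 5.39×10⁻³ Pa/m = 92792 m ≈ 93 km

93 km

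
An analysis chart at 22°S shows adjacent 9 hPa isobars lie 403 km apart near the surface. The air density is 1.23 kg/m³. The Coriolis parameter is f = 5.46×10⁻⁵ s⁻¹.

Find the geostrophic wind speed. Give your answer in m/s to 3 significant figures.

33.3 m/s

Pressure gradient: |∂P/∂n| = 900 Pa / 403000 m = 2.23×10⁻³ Pa/m
Geostrophic balance (pressure-gradient force = Coriolis force):
V_g = (1/(fρ)) |∂P/∂n| = 2.23×10⁻³ / (5.46×10⁻⁵ × 1.23) = 33.3 m/s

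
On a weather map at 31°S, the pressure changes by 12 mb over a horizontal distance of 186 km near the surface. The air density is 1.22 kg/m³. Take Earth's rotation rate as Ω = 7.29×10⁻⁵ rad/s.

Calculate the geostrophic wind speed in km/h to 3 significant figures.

254 km/h

Coriolis parameter at 31°S:
f = 2Ω sin φ = 2 × 7.29×10⁻⁵ × sin 31° = 7.51×10⁻⁵ s⁻¹
Pressure gradient: |∂P/∂n| = 1200 Pa / 186000 m = 6.45×10⁻³ Pa/m
Geostrophic balance (pressure-gradient force = Coriolis force):
V_g = (1/(fρ)) |∂P/∂n| = 6.45×10⁻³ / (7.51×10⁻⁵ × 1.22) = 70.4 m/s
Converting: 70.4 m/s × 3.6 = 254 km/h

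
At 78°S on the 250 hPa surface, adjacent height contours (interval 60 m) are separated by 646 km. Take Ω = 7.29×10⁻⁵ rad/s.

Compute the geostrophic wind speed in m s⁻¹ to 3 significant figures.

Coriolis parameter at 78°S:
f = 2Ω sin φ = 2 × 7.29×10⁻⁵ × sin 78° = 1.43×10⁻⁴ s⁻¹
Height gradient: |∂Z/∂n| = 60 m / 646000 m = 9.29×10⁻⁵
On a pressure surface, geostrophic balance gives V_g = (g/f)|∂Z/∂n|:
V_g = 9.81 × 9.29×10⁻⁵ / 1.43×10⁻⁴ = 6.39 m/s

6.39 m s⁻¹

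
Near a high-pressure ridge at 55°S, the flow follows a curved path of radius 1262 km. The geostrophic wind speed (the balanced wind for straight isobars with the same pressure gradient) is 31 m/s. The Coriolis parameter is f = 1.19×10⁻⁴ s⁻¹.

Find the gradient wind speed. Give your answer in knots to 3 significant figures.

Around a high, pressure-gradient force acts outward with centrifugal, so Coriolis balances both:
fV = (1/ρ)|∂P/∂n| + V²/R  →  V² − fR·V + fR·V_g = 0
With fR = 1.19×10⁻⁴ × 1262×10³ m = 150 m/s:
V = [fR − √((fR)² − 4 fR V_g)]/2 = [150 − √(150² − 4×150×31)]/2 = 43.7 m/s
Supergeostrophic (V > V_g = 31 m/s), as expected around a high.
Converting: 43.7 m/s × 1.944 = 85.0 knots

85.0 knots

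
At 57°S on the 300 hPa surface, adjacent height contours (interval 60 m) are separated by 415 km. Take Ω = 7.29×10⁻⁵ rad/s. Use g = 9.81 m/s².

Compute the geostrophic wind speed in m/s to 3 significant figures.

11.6 m/s

Coriolis parameter at 57°S:
f = 2Ω sin φ = 2 × 7.29×10⁻⁵ × sin 57° = 1.22×10⁻⁴ s⁻¹
Height gradient: |∂Z/∂n| = 60 m / 415000 m = 1.45×10⁻⁴
On a pressure surface, geostrophic balance gives V_g = (g/f)|∂Z/∂n|:
V_g = 9.81 × 1.45×10⁻⁴ / 1.22×10⁻⁴ = 11.6 m/s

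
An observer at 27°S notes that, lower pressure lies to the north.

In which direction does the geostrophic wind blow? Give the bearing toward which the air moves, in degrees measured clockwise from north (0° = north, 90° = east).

The pressure-gradient force points toward the north (bearing 000°).
Geostrophic balance: in the Southern Hemisphere the Coriolis force deflects motion to the left, so the geostrophic wind blows 90° to the left of the pressure-gradient force (low pressure on the right).
Rotating 000° by 90° counterclockwise gives 270° — the wind blows toward the west.

270°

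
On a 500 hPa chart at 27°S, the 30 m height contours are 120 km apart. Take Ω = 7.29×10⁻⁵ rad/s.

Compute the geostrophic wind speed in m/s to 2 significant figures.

37 m/s

Coriolis parameter at 27°S:
f = 2Ω sin φ = 2 × 7.29×10⁻⁵ × sin 27° = 6.62×10⁻⁵ s⁻¹
Height gradient: |∂Z/∂n| = 30 m / 120000 m = 2.50×10⁻⁴
On a pressure surface, geostrophic balance gives V_g = (g/f)|∂Z/∂n|:
V_g = 9.81 × 2.50×10⁻⁴ / 6.62×10⁻⁵ = 37.1 m/s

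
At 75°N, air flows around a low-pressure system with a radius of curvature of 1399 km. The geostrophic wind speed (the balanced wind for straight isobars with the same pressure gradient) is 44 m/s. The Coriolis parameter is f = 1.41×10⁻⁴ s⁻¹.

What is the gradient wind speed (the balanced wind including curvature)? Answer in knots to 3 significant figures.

Around a low, centrifugal force acts outward with Coriolis, so pressure-gradient force balances both:
(1/ρ)|∂P/∂n| = fV + V²/R  →  V² + fR·V − fR·V_g = 0
With fR = 1.41×10⁻⁴ × 1399×10³ m = 197 m/s:
V = [−fR + √((fR)² + 4 fR V_g)]/2 = [−197 + √(197² + 4×197×44)]/2 = 37 m/s
Subgeostrophic (V < V_g = 44 m/s), as expected around a low.
Converting: 37 m/s × 1.944 = 72.0 knots

72.0 knots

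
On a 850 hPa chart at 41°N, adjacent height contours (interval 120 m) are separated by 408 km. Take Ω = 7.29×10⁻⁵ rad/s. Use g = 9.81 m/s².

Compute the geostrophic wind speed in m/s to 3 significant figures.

30.2 m/s

Coriolis parameter at 41°N:
f = 2Ω sin φ = 2 × 7.29×10⁻⁵ × sin 41° = 9.57×10⁻⁵ s⁻¹
Height gradient: |∂Z/∂n| = 120 m / 408000 m = 2.94×10⁻⁴
On a pressure surface, geostrophic balance gives V_g = (g/f)|∂Z/∂n|:
V_g = 9.81 × 2.94×10⁻⁴ / 9.57×10⁻⁵ = 30.2 m/s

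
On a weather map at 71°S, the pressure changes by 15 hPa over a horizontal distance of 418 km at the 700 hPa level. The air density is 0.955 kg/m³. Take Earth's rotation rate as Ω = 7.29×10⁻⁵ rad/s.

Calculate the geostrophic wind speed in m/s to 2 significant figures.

27 m/s

Coriolis parameter at 71°S:
f = 2Ω sin φ = 2 × 7.29×10⁻⁵ × sin 71° = 1.38×10⁻⁴ s⁻¹
Pressure gradient: |∂P/∂n| = 1500 Pa / 418000 m = 3.59×10⁻³ Pa/m
Geostrophic balance (pressure-gradient force = Coriolis force):
V_g = (1/(fρ)) |∂P/∂n| = 3.59×10⁻³ / (1.38×10⁻⁴ × 0.955) = 27.3 m/s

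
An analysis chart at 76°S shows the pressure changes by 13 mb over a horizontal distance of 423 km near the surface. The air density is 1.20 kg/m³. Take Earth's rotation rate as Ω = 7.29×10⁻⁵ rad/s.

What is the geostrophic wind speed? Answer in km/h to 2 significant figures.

Coriolis parameter at 76°S:
f = 2Ω sin φ = 2 × 7.29×10⁻⁵ × sin 76° = 1.41×10⁻⁴ s⁻¹
Pressure gradient: |∂P/∂n| = 1300 Pa / 423000 m = 3.07×10⁻³ Pa/m
Geostrophic balance (pressure-gradient force = Coriolis force):
V_g = (1/(fρ)) |∂P/∂n| = 3.07×10⁻³ / (1.41×10⁻⁴ × 1.20) = 18.1 m/s
Converting: 18.1 m/s × 3.6 = 65 km/h

65 km/h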